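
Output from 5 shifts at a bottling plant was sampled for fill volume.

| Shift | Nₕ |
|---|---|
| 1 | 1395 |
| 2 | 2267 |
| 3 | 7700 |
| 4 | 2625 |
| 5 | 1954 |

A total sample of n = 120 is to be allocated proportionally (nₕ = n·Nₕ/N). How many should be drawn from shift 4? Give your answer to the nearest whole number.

20

N = 1395 + 2267 + 7700 + 2625 + 1954 = 15941.
n_4 = 120·2625/15941 = 19.760... → 20.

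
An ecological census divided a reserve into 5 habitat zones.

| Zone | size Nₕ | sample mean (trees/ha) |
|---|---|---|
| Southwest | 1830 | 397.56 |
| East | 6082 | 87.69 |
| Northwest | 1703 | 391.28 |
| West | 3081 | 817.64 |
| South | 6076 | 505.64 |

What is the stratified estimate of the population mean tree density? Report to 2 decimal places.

N = 18772; weights Wₕ = Nₕ/N = (0.0975, 0.3240, 0.0907, 0.1641, 0.3237).
x̄_st = Σ Wₕ·x̄ₕ = 0.0975·397.56 + 0.3240·87.69 + 0.0907·391.28 + 0.1641·817.64 + 0.3237·505.64 ≈ 400.5238...
→ 400.52.

400.52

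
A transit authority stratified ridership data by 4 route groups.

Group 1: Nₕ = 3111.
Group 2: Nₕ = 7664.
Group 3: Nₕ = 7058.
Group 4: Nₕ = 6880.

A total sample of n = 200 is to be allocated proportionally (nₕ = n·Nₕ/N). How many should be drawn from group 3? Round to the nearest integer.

57

N = 3111 + 7664 + 7058 + 6880 = 24713.
n_3 = 200·7058/24713 = 57.120... → 57.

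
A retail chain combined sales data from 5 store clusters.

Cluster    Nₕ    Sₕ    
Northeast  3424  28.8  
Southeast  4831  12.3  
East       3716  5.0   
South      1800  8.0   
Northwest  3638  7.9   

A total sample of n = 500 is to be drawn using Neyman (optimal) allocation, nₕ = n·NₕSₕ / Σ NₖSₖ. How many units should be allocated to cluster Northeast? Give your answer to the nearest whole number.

Northeast: NₕSₕ = 3424·28.8 = 98611.2
Southeast: NₕSₕ = 4831·12.3 = 59421.3
East: NₕSₕ = 3716·5.0 = 18580
South: NₕSₕ = 1800·8.0 = 14400
Northwest: NₕSₕ = 3638·7.9 = 28740.2
Σ NₕSₕ = 219752.7.
n_Northeast = 500·98611.2/219752.7 = 224.369... → 224.

224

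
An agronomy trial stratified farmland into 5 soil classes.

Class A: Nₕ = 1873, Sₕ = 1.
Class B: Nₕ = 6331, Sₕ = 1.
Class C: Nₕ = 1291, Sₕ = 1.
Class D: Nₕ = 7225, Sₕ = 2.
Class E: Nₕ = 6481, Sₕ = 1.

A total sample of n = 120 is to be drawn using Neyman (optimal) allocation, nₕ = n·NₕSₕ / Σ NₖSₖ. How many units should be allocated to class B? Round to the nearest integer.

25

Σ NₕSₕ = 1873·1 + 6331·1 + 1291·1 + 7225·2 + 6481·1 = 30426.
Share for B: 6331/30426 = 0.20808.
n_B = 120 × 0.20808 = 24.969... → 25.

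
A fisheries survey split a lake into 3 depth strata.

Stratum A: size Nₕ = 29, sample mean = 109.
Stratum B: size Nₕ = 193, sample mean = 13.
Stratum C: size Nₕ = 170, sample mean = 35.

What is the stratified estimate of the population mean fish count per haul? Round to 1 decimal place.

29.6

x̄_st = (Σ Nₕx̄ₕ) / (Σ Nₕ) = (29·109 + 193·13 + 170·35) / 392
= 11620 / 392 = 29.643... → 29.6.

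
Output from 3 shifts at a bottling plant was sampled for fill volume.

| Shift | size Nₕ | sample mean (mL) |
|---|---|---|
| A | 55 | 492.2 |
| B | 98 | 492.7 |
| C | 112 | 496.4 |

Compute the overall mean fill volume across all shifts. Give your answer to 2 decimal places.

x̄_st = (Σ Nₕx̄ₕ) / (Σ Nₕ) = (55·492.2 + 98·492.7 + 112·496.4) / 265
= 130952.4 / 265 = 494.16 → 494.16.

494.16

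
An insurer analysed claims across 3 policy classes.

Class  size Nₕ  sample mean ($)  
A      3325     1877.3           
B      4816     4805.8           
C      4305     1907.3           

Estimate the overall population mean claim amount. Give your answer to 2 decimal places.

3020.86

x̄_st = (Σ Nₕx̄ₕ) / (Σ Nₕ) = (3325·1877.3 + 4816·4805.8 + 4305·1907.3) / 12446
= 37597681.8 / 12446 = 3020.8647... → 3020.86.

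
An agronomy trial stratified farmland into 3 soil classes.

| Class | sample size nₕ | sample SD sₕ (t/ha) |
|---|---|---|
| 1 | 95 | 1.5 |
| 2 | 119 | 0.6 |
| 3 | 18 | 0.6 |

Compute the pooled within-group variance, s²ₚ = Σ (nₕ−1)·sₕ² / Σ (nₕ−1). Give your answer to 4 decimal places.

1: (95−1)·1.5² = 94·2.25 = 211.5
2: (119−1)·0.6² = 118·0.36 = 42.48
3: (18−1)·0.6² = 17·0.36 = 6.12
Numerator = 260.1; denominator = Σ(nₕ−1) = 229.
s²ₚ = 260.1/229 = 1.135808... → 1.1358.

1.1358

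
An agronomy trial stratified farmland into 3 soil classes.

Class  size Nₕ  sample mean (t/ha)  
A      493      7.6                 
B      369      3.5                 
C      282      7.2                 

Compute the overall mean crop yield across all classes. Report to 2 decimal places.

6.18

N = 1144; weights Wₕ = Nₕ/N = (0.4309, 0.3226, 0.2465).
x̄_st = Σ Wₕ·x̄ₕ = 0.4309·7.6 + 0.3226·3.5 + 0.2465·7.2 ≈ 6.1789...
→ 6.18.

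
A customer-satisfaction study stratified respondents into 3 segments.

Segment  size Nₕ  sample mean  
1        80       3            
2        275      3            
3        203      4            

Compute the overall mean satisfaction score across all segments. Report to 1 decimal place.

3.4

x̄_st = (Σ Nₕx̄ₕ) / (Σ Nₕ) = (80·3 + 275·3 + 203·4) / 558
= 1877 / 558 = 3.364... → 3.4.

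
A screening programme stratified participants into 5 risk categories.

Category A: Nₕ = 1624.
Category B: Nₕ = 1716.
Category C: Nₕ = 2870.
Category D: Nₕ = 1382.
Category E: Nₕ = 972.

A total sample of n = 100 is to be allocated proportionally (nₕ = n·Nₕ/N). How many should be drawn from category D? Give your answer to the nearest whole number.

N = 1624 + 1716 + 2870 + 1382 + 972 = 8564.
n_D = 100·1382/8564 = 16.137... → 16.

16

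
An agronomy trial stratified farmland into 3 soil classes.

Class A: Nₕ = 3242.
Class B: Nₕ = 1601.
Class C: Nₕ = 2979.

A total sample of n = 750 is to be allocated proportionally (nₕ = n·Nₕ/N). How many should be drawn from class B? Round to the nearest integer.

N = 3242 + 1601 + 2979 = 7822.
n_B = 750·1601/7822 = 153.509... → 154.

154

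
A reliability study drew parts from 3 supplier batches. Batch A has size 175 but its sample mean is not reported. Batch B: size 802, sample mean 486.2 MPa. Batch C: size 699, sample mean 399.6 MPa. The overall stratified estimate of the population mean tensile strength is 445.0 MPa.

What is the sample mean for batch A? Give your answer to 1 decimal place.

Σ Nₕx̄ₕ = N·μ, so 175·x̄_A = 1676·445.0 − (802·486.2 + 699·399.6).
= 745820 − 669252.8 = 76567.2.
x̄_A = 76567.2 / 175 = 437.527... → 437.5.

437.5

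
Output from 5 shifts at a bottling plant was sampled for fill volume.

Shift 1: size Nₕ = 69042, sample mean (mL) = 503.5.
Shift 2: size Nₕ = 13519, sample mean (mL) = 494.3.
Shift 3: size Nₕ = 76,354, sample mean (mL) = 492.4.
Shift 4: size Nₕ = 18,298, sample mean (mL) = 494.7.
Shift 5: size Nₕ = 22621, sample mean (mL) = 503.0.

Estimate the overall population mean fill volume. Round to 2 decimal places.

497.77

N = 69042 + 13519 + 76354 + 18298 + 22621 = 199834.
Overall mean = Σ (Nₕ/N)·x̄ₕ — weight by population share, not a simple average.
Σ Nₕx̄ₕ = 69042·503.5 + 13519·494.3 + 76354·492.4 + 18298·494.7 + 22621·503.0 = 34762647 + 6682441.7 + 37596709.6 + 9052020.6 + 11378363 = 99472181.9.
Divide by N: 99472181.9 / 199834 = 497.7741... → 497.77.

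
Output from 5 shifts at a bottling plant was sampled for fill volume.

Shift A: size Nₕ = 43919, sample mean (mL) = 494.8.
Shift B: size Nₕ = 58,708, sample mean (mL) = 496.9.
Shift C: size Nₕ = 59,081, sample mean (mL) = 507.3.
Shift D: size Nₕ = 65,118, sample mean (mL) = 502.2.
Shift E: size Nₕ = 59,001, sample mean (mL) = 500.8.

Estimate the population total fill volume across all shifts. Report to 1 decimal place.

A: 43919·494.8 = 21731121.2
B: 58708·496.9 = 29172005.2
C: 59081·507.3 = 29971791.3
D: 65118·502.2 = 32702259.6
E: 59001·500.8 = 29547700.8
τ̂ = Σ Nₕx̄ₕ = 143124878.1.

143124878.1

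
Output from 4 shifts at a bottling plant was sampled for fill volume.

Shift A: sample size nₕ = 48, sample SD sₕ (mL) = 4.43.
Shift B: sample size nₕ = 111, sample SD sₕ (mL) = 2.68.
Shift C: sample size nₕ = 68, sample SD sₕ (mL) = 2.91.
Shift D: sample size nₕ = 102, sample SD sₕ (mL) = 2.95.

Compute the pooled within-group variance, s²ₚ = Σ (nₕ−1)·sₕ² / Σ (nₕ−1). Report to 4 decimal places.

A: (48−1)·4.43² = 47·19.6249 = 922.3703
B: (111−1)·2.68² = 110·7.1824 = 790.064
C: (68−1)·2.91² = 67·8.4681 = 567.3627
D: (102−1)·2.95² = 101·8.7025 = 878.9525
Numerator = 3158.7495; denominator = Σ(nₕ−1) = 325.
s²ₚ = 3158.7495/325 = 9.719229... → 9.7192.

9.7192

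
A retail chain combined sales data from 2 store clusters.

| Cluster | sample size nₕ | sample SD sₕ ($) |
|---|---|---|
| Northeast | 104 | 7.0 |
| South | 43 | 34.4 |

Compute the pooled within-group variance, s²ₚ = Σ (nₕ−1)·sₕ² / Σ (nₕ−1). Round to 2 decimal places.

Northeast: (104−1)·7.0² = 103·49 = 5047
South: (43−1)·34.4² = 42·1183.36 = 49701.12
Numerator = 54748.12; denominator = Σ(nₕ−1) = 145.
s²ₚ = 54748.12/145 = 377.5732... → 377.57.

377.57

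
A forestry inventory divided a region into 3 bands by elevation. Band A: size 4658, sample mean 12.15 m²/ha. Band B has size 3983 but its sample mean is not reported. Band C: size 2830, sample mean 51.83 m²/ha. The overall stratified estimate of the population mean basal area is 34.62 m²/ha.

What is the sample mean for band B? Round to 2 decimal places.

48.67

N = 4658 + 3983 + 2830 = 11471.
Overall total = μ·N = 34.62·11471 = 397126.02.
Subtract the known strata: 4658·12.15 + 2830·51.83 = 203273.6.
Remaining total for band B: 397126.02 − 203273.6 = 193852.42.
Divide by its size: 193852.42 / 3983 = 48.6700... → 48.67.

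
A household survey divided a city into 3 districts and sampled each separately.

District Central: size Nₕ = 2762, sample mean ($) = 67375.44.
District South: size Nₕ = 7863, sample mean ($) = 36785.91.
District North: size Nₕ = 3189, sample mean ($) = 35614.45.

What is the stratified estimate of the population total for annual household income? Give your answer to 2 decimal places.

Population total = Σ Nₕ·x̄ₕ (each stratum's size times its mean).
2762·67375.44 + 7863·36785.91 + 3189·35614.45 = 186090965.28 + 289247610.33 + 113574481.05 = 588913056.66.

588913056.66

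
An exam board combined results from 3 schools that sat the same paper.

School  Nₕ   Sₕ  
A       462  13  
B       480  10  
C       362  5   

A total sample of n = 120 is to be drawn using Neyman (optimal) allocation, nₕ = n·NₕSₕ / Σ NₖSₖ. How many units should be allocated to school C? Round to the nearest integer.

17

A: NₕSₕ = 462·13 = 6006
B: NₕSₕ = 480·10 = 4800
C: NₕSₕ = 362·5 = 1810
Σ NₕSₕ = 12616.
n_C = 120·1810/12616 = 17.216... → 17.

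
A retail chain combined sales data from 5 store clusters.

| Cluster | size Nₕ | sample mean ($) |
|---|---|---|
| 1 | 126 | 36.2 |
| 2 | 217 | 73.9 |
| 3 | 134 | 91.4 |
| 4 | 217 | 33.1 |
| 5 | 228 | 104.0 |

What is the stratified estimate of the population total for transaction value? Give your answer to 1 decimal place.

1: 126·36.2 = 4561.2
2: 217·73.9 = 16036.3
3: 134·91.4 = 12247.6
4: 217·33.1 = 7182.7
5: 228·104.0 = 23712
τ̂ = Σ Nₕx̄ₕ = 63739.8.

63739.8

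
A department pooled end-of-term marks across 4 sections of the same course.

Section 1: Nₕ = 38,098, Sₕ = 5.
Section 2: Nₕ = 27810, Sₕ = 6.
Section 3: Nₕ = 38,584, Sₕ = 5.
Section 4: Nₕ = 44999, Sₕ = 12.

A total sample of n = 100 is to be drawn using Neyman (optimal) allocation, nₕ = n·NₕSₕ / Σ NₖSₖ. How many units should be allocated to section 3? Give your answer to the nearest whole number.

1: NₕSₕ = 38098·5 = 190490
2: NₕSₕ = 27810·6 = 166860
3: NₕSₕ = 38584·5 = 192920
4: NₕSₕ = 44999·12 = 539988
Σ NₕSₕ = 1090258.
n_3 = 100·192920/1090258 = 17.695... → 18.

18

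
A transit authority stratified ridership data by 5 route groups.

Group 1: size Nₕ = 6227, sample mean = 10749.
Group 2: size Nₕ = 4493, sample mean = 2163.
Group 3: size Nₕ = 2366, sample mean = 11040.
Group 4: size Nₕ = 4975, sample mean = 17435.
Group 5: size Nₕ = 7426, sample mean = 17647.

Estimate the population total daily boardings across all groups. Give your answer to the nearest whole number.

320558769

Estimate total by summing Nₕ·x̄ₕ over strata.
6227·10749 + 4493·2163 + 2366·11040 + 4975·17435 + 7426·17647 = 66934023 + 9718359 + 26120640 + 86739125 + 131046622 = 320558769.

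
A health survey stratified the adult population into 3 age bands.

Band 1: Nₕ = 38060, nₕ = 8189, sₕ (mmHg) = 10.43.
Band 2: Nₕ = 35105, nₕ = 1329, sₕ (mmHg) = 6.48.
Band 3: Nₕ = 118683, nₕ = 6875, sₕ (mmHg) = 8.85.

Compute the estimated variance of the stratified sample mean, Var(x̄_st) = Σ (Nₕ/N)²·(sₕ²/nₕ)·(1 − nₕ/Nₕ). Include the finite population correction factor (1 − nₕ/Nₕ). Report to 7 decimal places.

0.0055355

N = 191848. Term for each stratum: Wₕ²sₕ²/nₕ·(1−nₕ/Nₕ).
Var(x̄_st) = 0.0004103380 + 0.0010178591 + 0.0041073403 = 0.0055355374 → 0.0055355.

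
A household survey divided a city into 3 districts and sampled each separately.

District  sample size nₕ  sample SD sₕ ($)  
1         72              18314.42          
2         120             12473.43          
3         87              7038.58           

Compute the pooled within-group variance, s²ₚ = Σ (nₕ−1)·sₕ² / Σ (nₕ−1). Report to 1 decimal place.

168804504.2

1: (72−1)·18314.42² = 71·335417979.9364 = 23814676575.4844
2: (120−1)·12473.43² = 119·155586455.9649 = 18514788259.8231
3: (87−1)·7038.58² = 86·49541608.4164 = 4260578323.8104
Numerator = 46590043159.1179; denominator = Σ(nₕ−1) = 276.
s²ₚ = 46590043159.1179/276 = 168804504.200... → 168804504.2.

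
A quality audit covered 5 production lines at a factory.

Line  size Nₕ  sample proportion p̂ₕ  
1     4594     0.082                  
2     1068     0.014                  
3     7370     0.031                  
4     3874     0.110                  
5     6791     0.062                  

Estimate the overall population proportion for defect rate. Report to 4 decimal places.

Wₕ = Nₕ/N with N = 23697: 0.1939, 0.0451, 0.3110, 0.1635, 0.2866.
p̂_st = 0.1939·0.082 + 0.0451·0.014 + 0.3110·0.031 + 0.1635·0.110 + 0.2866·0.062 ≈ 0.061920... → 0.0619.

0.0619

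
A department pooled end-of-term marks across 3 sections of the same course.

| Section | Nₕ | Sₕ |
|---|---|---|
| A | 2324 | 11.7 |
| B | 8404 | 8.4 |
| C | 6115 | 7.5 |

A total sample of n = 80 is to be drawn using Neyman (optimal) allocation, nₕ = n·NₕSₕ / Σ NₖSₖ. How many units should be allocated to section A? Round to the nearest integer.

Σ NₕSₕ = 2324·11.7 + 8404·8.4 + 6115·7.5 = 143646.9.
Share for A: 27190.8/143646.9 = 0.18929.
n_A = 80 × 0.18929 = 15.143... → 15.

15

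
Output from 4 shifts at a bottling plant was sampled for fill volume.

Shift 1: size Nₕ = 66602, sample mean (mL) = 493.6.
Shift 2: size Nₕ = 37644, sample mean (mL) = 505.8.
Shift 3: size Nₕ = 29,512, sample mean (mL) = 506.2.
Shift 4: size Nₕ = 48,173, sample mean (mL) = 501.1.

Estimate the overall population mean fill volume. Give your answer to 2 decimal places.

500.15

N = 66602 + 37644 + 29512 + 48173 = 181931.
Overall mean = Σ (Nₕ/N)·x̄ₕ — weight by population share, not a simple average.
Σ Nₕx̄ₕ = 66602·493.6 + 37644·505.8 + 29512·506.2 + 48173·501.1 = 32874747.2 + 19040335.2 + 14938974.4 + 24139490.3 = 90993547.1.
Divide by N: 90993547.1 / 181931 = 500.1542... → 500.15.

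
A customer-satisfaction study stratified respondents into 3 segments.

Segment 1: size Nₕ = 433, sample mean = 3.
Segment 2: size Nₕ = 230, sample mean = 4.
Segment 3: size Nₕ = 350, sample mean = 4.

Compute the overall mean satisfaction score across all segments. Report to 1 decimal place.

3.6

N = 433 + 230 + 350 = 1013.
Weight each subgroup mean by Nₕ/N and sum.
Σ Nₕx̄ₕ = 433·3 + 230·4 + 350·4 = 1299 + 920 + 1400 = 3619.
Divide by N: 3619 / 1013 = 3.573... → 3.6.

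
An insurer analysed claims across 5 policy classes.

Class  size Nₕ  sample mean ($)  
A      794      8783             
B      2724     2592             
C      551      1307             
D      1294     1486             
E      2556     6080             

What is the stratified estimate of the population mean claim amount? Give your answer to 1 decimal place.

4068.4

N = 794 + 2724 + 551 + 1294 + 2556 = 7919.
Weight each subgroup mean by Nₕ/N and sum.
Σ Nₕx̄ₕ = 794·8783 + 2724·2592 + 551·1307 + 1294·1486 + 2556·6080 = 6973702 + 7060608 + 720157 + 1922884 + 15540480 = 32217831.
Divide by N: 32217831 / 7919 = 4068.422... → 4068.4.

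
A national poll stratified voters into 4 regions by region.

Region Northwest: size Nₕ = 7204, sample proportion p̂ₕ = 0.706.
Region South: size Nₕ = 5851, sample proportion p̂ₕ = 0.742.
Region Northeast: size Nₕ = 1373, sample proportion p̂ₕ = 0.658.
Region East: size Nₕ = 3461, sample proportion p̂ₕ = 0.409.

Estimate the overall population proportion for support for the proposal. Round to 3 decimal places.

N = 7204 + 5851 + 1373 + 3461 = 17889.
Overall proportion = Σ (Nₕ/N)·p̂ₕ.
Σ Nₕp̂ₕ = 5086.024 + 4341.442 + 903.434 + 1415.549 = 11746.449.
11746.449 / 17889 = 0.65663... → 0.657.

0.657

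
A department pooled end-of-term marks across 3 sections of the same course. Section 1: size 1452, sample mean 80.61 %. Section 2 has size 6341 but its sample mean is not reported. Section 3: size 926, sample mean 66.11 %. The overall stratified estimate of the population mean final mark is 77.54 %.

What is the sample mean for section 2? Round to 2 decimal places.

78.51

Σ Nₕx̄ₕ = N·μ, so 6341·x̄_2 = 8719·77.54 − (1452·80.61 + 926·66.11).
= 676071.26 − 178263.58 = 497807.68.
x̄_2 = 497807.68 / 6341 = 78.5062... → 78.51.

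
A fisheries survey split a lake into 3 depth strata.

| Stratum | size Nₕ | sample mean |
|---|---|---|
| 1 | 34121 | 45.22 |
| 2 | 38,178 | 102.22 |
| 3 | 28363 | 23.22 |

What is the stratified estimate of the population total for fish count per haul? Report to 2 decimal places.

6104095.64

Estimate total by summing Nₕ·x̄ₕ over strata.
34121·45.22 + 38178·102.22 + 28363·23.22 = 1542951.62 + 3902555.16 + 658588.86 = 6104095.64.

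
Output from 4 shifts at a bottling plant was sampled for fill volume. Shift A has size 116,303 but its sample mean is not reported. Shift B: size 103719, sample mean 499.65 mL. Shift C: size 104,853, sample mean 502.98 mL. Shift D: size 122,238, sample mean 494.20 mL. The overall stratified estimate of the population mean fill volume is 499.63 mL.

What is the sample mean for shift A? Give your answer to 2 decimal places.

N = 116303 + 103719 + 104853 + 122238 = 447113.
Overall total = μ·N = 499.63·447113 = 223391068.19.
Subtract the known strata: 103719·499.65 + 104853·502.98 + 122238·494.20 = 164972179.89.
Remaining total for shift A: 223391068.19 − 164972179.89 = 58418888.3.
Divide by its size: 58418888.3 / 116303 = 502.2991... → 502.30.

502.30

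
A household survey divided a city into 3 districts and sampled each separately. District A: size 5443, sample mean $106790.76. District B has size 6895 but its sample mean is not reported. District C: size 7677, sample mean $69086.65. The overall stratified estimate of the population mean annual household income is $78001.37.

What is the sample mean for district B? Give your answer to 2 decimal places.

65200.45

N = 5443 + 6895 + 7677 = 20015.
Overall total = μ·N = 78001.37·20015 = 1561197420.55.
Subtract the known strata: 5443·106790.76 + 7677·69086.65 = 1111640318.73.
Remaining total for district B: 1561197420.55 − 1111640318.73 = 449557101.82.
Divide by its size: 449557101.82 / 6895 = 65200.4499... → 65200.45.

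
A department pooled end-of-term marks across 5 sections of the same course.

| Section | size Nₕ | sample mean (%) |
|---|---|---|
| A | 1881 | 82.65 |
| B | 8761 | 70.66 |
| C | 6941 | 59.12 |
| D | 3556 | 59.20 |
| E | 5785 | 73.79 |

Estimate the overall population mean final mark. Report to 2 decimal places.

67.68

x̄_st = (Σ Nₕx̄ₕ) / (Σ Nₕ) = (1881·82.65 + 8761·70.66 + 6941·59.12 + 3556·59.20 + 5785·73.79) / 26924
= 1822259.18 / 26924 = 67.6816... → 67.68.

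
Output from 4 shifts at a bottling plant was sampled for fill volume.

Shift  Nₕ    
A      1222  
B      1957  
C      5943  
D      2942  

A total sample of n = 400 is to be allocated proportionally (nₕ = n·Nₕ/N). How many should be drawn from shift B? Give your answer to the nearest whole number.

65

Share of shift B = 1957/12064 = 0.16222.
Allocate 400 × 0.16222 = 64.887... → 65.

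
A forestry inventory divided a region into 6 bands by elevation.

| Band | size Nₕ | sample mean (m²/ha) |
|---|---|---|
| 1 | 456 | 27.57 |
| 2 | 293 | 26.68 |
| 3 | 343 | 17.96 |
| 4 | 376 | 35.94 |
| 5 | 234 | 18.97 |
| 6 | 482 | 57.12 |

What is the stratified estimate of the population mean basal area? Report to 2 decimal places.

32.98

N = 456 + 293 + 343 + 376 + 234 + 482 = 2184.
The stratified mean weights each stratum mean by its population share Nₕ/N.
Σ Nₕx̄ₕ = 456·27.57 + 293·26.68 + 343·17.96 + 376·35.94 + 234·18.97 + 482·57.12 = 12571.92 + 7817.24 + 6160.28 + 13513.44 + 4438.98 + 27531.84 = 72033.7.
Divide by N: 72033.7 / 2184 = 32.9825... → 32.98.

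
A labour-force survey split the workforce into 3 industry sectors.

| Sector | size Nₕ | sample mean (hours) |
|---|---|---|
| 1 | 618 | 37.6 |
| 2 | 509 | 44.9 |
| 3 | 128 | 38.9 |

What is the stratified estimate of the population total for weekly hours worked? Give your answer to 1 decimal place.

Estimate total by summing Nₕ·x̄ₕ over strata.
618·37.6 + 509·44.9 + 128·38.9 = 23236.8 + 22854.1 + 4979.2 = 51070.1.

51070.1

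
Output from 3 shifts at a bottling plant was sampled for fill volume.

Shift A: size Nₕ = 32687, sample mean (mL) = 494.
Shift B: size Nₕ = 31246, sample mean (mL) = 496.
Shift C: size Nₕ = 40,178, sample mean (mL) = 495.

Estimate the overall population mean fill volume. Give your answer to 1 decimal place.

x̄_st = (Σ Nₕx̄ₕ) / (Σ Nₕ) = (32687·494 + 31246·496 + 40178·495) / 104111
= 51533504 / 104111 = 494.986... → 495.0.

495.0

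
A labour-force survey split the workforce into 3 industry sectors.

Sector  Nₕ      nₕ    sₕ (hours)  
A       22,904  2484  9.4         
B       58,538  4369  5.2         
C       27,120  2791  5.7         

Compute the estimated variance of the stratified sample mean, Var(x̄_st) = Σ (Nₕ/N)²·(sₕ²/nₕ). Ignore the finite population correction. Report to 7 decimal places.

0.0041093

N = 108562; Wₕ = Nₕ/N.
sector A: (22904/108562)²·9.4²/2484 = 0.0015833288
sector B: (58538/108562)²·5.2²/4369 = 0.0017994705
sector C: (27120/108562)²·5.7²/2791 = 0.0007264631
Sum = 0.0041092624 → 0.0041093.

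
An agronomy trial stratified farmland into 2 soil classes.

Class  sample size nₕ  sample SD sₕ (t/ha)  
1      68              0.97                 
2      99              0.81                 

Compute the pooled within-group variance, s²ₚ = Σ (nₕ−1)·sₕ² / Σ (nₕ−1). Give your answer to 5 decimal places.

1: (68−1)·0.97² = 67·0.9409 = 63.0403
2: (99−1)·0.81² = 98·0.6561 = 64.2978
Numerator = 127.3381; denominator = Σ(nₕ−1) = 165.
s²ₚ = 127.3381/165 = 0.7717461... → 0.77175.

0.77175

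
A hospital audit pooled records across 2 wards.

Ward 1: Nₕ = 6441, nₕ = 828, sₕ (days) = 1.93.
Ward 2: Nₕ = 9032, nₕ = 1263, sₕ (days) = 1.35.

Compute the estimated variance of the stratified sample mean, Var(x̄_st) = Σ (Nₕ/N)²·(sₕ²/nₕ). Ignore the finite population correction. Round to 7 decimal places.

0.0012712

N = 15473; Wₕ = Nₕ/N.
ward 1: (6441/15473)²·1.93²/828 = 0.0007795461
ward 2: (9032/15473)²·1.35²/1263 = 0.0004916805
Sum = 0.0012712267 → 0.0012712.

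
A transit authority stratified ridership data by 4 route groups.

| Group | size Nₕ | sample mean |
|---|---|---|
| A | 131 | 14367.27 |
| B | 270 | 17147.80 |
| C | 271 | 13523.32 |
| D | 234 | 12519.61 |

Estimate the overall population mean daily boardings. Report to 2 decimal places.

14466.25

N = 131 + 270 + 271 + 234 = 906.
The stratified mean weights each stratum mean by its population share Nₕ/N.
Σ Nₕx̄ₕ = 131·14367.27 + 270·17147.80 + 271·13523.32 + 234·12519.61 = 1882112.37 + 4629906 + 3664819.72 + 2929588.74 = 13106426.83.
Divide by N: 13106426.83 / 906 = 14466.2548... → 14466.25.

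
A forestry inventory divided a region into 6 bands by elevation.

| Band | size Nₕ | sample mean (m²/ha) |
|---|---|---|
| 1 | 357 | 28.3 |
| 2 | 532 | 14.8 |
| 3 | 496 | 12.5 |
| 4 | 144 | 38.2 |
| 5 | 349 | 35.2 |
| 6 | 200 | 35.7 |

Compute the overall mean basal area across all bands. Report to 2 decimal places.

23.63

x̄_st = (Σ Nₕx̄ₕ) / (Σ Nₕ) = (357·28.3 + 532·14.8 + 496·12.5 + 144·38.2 + 349·35.2 + 200·35.7) / 2078
= 49102.3 / 2078 = 23.6296... → 23.63.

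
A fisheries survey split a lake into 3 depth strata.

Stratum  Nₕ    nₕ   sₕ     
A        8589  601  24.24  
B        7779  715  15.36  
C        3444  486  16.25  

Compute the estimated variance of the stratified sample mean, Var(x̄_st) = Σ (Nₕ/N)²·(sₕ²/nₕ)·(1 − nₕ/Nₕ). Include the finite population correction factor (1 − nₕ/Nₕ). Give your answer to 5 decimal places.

N = 19812; Wₕ = Nₕ/N.
stratum A: (8589/19812)²·24.24²/601·(1 − 601/8589) = 0.17088926
stratum B: (7779/19812)²·15.36²/715·(1 − 715/7779) = 0.04619492
stratum C: (3444/19812)²·16.25²/486·(1 − 486/3444) = 0.01410182
Sum = 0.23118600 → 0.23119.

0.23119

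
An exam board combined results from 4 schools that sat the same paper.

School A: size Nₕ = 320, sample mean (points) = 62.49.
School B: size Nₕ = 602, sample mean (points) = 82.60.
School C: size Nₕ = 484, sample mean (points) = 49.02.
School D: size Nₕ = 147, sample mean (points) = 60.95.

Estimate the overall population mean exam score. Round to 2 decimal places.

65.94

x̄_st = (Σ Nₕx̄ₕ) / (Σ Nₕ) = (320·62.49 + 602·82.60 + 484·49.02 + 147·60.95) / 1553
= 102407.33 / 1553 = 65.9416... → 65.94.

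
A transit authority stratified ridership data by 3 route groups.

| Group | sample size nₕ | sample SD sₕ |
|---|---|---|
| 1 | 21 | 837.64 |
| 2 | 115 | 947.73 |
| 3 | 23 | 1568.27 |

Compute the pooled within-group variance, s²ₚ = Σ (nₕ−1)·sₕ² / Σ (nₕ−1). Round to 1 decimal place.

Degrees of freedom: 20 + 114 + 22 = 156.
Σ(nₕ−1)sₕ² = 20·701640.7696 + 114·898192.1529 + 22·2459470.7929 = 170535078.2664.
s²ₚ = 170535078.2664 / 156 = 1093173.579... → 1093173.6.

1093173.6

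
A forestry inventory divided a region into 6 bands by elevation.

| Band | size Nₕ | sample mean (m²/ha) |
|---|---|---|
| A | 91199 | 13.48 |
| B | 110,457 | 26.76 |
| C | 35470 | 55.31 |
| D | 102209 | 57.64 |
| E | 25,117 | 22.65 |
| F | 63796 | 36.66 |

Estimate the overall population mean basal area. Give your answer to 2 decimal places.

N = 91199 + 110457 + 35470 + 102209 + 25117 + 63796 = 428248.
The stratified mean weights each stratum mean by its population share Nₕ/N.
Σ Nₕx̄ₕ = 91199·13.48 + 110457·26.76 + 35470·55.31 + 102209·57.64 + 25117·22.65 + 63796·36.66 = 1229362.52 + 2955829.32 + 1961845.7 + 5891326.76 + 568900.05 + 2338761.36 = 14946025.71.
Divide by N: 14946025.71 / 428248 = 34.9004... → 34.90.

34.90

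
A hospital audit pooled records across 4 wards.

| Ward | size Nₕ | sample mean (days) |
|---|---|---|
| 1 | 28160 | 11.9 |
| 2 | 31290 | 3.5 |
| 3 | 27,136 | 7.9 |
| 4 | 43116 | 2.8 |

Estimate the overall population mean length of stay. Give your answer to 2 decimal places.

6.01

N = 129702; weights Wₕ = Nₕ/N = (0.2171, 0.2412, 0.2092, 0.3324).
x̄_st = Σ Wₕ·x̄ₕ = 0.2171·11.9 + 0.2412·3.5 + 0.2092·7.9 + 0.3324·2.8 ≈ 6.0116...
→ 6.01.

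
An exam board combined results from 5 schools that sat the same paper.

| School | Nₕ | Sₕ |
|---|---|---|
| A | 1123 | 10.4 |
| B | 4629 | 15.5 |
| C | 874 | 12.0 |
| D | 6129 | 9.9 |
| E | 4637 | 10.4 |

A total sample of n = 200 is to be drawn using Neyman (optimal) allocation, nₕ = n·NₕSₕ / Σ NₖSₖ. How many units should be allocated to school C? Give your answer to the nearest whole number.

10

Σ NₕSₕ = 1123·10.4 + 4629·15.5 + 874·12.0 + 6129·9.9 + 4637·10.4 = 202818.6.
Share for C: 10488/202818.6 = 0.05171.
n_C = 200 × 0.05171 = 10.342... → 10.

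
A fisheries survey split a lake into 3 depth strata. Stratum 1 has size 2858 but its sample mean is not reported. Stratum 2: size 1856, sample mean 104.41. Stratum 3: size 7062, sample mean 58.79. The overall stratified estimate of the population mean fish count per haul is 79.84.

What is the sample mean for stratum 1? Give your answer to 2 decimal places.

N = 2858 + 1856 + 7062 = 11776.
Overall total = μ·N = 79.84·11776 = 940195.84.
Subtract the known strata: 1856·104.41 + 7062·58.79 = 608959.94.
Remaining total for stratum 1: 940195.84 − 608959.94 = 331235.9.
Divide by its size: 331235.9 / 2858 = 115.8978... → 115.90.

115.90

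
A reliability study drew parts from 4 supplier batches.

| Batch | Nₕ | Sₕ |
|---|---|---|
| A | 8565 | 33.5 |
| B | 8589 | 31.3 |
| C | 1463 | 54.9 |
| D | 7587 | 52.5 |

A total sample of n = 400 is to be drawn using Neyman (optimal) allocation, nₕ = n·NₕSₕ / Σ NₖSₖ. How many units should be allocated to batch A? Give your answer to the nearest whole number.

A: NₕSₕ = 8565·33.5 = 286927.5
B: NₕSₕ = 8589·31.3 = 268835.7
C: NₕSₕ = 1463·54.9 = 80318.7
D: NₕSₕ = 7587·52.5 = 398317.5
Σ NₕSₕ = 1034399.4.
n_A = 400·286927.5/1034399.4 = 110.954... → 111.

111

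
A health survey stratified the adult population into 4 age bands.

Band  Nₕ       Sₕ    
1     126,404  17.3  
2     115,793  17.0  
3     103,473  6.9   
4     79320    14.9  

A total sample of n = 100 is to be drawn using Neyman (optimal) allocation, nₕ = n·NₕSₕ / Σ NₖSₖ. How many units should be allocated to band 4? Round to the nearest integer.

Σ NₕSₕ = 126404·17.3 + 115793·17.0 + 103473·6.9 + 79320·14.9 = 6051101.9.
Share for 4: 1181868/6051101.9 = 0.19531.
n_4 = 100 × 0.19531 = 19.531... → 20.

20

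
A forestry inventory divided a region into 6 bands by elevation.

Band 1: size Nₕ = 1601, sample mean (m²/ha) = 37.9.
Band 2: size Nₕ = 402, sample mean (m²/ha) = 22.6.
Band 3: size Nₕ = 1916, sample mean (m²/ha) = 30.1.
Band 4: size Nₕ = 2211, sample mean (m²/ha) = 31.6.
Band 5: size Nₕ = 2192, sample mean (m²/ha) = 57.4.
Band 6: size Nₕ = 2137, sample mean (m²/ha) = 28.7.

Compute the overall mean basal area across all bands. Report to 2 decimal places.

36.76

N = 1601 + 402 + 1916 + 2211 + 2192 + 2137 = 10459.
The stratified mean weights each stratum mean by its population share Nₕ/N.
Σ Nₕx̄ₕ = 1601·37.9 + 402·22.6 + 1916·30.1 + 2211·31.6 + 2192·57.4 + 2137·28.7 = 60677.9 + 9085.2 + 57671.6 + 69867.6 + 125820.8 + 61331.9 = 384455.
Divide by N: 384455 / 10459 = 36.7583... → 36.76.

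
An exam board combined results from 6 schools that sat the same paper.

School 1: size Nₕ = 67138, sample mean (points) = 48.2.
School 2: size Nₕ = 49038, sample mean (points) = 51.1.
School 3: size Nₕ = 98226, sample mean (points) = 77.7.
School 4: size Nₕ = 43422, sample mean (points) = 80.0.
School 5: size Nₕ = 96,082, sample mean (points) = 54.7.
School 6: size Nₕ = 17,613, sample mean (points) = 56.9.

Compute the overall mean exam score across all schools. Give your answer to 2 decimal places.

62.19

x̄_st = (Σ Nₕx̄ₕ) / (Σ Nₕ) = (67138·48.2 + 49038·51.1 + 98226·77.7 + 43422·80.0 + 96082·54.7 + 17613·56.9) / 371519
= 23105678.7 / 371519 = 62.1925... → 62.19.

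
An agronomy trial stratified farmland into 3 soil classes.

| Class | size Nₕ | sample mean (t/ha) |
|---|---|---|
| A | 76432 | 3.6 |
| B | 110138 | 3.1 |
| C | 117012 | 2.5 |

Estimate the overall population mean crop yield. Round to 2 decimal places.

N = 76432 + 110138 + 117012 = 303582.
Overall mean = Σ (Nₕ/N)·x̄ₕ — weight by population share, not a simple average.
Σ Nₕx̄ₕ = 76432·3.6 + 110138·3.1 + 117012·2.5 = 275155.2 + 341427.8 + 292530 = 909113.
Divide by N: 909113 / 303582 = 2.9946... → 2.99.

2.99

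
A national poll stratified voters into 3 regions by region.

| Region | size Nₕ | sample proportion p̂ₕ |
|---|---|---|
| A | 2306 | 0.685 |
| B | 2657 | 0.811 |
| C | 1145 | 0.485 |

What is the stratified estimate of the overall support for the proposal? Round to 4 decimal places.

0.7023

N = 2306 + 2657 + 1145 = 6108.
Overall proportion = Σ (Nₕ/N)·p̂ₕ.
Σ Nₕp̂ₕ = 1579.61 + 2154.827 + 555.325 = 4289.762.
4289.762 / 6108 = 0.702319... → 0.7023.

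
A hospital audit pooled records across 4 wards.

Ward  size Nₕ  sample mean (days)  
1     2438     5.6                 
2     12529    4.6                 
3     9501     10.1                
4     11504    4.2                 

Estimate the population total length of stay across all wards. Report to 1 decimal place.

215563.1

Estimate total by summing Nₕ·x̄ₕ over strata.
2438·5.6 + 12529·4.6 + 9501·10.1 + 11504·4.2 = 13652.8 + 57633.4 + 95960.1 + 48316.8 = 215563.1.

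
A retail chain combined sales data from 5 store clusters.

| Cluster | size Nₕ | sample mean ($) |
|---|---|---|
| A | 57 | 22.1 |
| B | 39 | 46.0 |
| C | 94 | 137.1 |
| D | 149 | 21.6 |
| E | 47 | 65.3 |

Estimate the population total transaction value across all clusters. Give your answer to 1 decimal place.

22228.6

A: 57·22.1 = 1259.7
B: 39·46.0 = 1794
C: 94·137.1 = 12887.4
D: 149·21.6 = 3218.4
E: 47·65.3 = 3069.1
τ̂ = Σ Nₕx̄ₕ = 22228.6.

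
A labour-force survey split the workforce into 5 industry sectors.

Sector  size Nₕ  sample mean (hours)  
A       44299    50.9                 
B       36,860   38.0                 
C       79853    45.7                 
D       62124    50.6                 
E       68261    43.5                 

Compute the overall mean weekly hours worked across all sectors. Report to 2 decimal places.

N = 44299 + 36860 + 79853 + 62124 + 68261 = 291397.
The stratified mean weights each stratum mean by its population share Nₕ/N.
Σ Nₕx̄ₕ = 44299·50.9 + 36860·38.0 + 79853·45.7 + 62124·50.6 + 68261·43.5 = 2254819.1 + 1400680 + 3649282.1 + 3143474.4 + 2969353.5 = 13417609.1.
Divide by N: 13417609.1 / 291397 = 46.0458... → 46.05.

46.05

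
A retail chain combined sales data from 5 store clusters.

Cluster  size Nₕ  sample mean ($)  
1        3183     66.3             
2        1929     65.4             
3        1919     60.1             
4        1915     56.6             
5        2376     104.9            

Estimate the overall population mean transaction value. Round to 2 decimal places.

71.56

N = 11322; weights Wₕ = Nₕ/N = (0.2811, 0.1704, 0.1695, 0.1691, 0.2099).
x̄_st = Σ Wₕ·x̄ₕ = 0.2811·66.3 + 0.1704·65.4 + 0.1695·60.1 + 0.1691·56.6 + 0.2099·104.9 ≈ 71.5556...
→ 71.56.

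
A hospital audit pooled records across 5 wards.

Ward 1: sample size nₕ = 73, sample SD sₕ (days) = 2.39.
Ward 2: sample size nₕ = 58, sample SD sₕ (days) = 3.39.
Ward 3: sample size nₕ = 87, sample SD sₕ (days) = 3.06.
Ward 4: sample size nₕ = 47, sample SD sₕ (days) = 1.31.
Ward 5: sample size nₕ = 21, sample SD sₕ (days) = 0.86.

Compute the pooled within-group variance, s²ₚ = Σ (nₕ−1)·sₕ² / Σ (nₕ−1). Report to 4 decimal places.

6.9940

Degrees of freedom: 72 + 57 + 86 + 46 + 20 = 281.
Σ(nₕ−1)sₕ² = 72·5.7121 + 57·11.4921 + 86·9.3636 + 46·1.7161 + 20·0.7396 = 1965.3231.
s²ₚ = 1965.3231 / 281 = 6.994032... → 6.9940.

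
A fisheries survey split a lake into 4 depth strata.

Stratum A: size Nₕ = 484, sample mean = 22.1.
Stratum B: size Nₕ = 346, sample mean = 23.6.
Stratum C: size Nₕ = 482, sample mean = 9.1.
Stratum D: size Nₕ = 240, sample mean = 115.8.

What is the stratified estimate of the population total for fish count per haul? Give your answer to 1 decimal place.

51040.2

A: 484·22.1 = 10696.4
B: 346·23.6 = 8165.6
C: 482·9.1 = 4386.2
D: 240·115.8 = 27792
τ̂ = Σ Nₕx̄ₕ = 51040.2.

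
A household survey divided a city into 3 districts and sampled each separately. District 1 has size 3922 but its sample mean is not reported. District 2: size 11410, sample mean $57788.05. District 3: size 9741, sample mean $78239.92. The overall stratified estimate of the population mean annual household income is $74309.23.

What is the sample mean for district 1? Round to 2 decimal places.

Σ Nₕx̄ₕ = N·μ, so 3922·x̄_1 = 25073·74309.23 − (11410·57788.05 + 9741·78239.92).
= 1863155323.79 − 1421496711.22 = 441658612.57.
x̄_1 = 441658612.57 / 3922 = 112610.5590... → 112610.56.

112610.56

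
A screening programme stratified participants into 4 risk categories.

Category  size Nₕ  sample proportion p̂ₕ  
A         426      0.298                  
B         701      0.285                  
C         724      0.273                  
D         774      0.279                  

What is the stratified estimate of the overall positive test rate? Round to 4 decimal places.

Wₕ = Nₕ/N with N = 2625: 0.1623, 0.2670, 0.2758, 0.2949.
p̂_st = 0.1623·0.298 + 0.2670·0.285 + 0.2758·0.273 + 0.2949·0.279 ≈ 0.282031... → 0.2820.

0.2820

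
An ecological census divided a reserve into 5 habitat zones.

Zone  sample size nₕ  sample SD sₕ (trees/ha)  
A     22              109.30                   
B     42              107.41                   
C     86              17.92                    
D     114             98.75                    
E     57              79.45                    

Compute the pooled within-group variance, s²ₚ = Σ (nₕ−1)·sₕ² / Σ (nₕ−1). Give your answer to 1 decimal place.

6982.9

A: (22−1)·109.30² = 21·11946.49 = 250876.29
B: (42−1)·107.41² = 41·11536.9081 = 473013.2321
C: (86−1)·17.92² = 85·321.1264 = 27295.744
D: (114−1)·98.75² = 113·9751.5625 = 1101926.5625
E: (57−1)·79.45² = 56·6312.3025 = 353488.94
Numerator = 2206600.7686; denominator = Σ(nₕ−1) = 316.
s²ₚ = 2206600.7686/316 = 6982.914... → 6982.9.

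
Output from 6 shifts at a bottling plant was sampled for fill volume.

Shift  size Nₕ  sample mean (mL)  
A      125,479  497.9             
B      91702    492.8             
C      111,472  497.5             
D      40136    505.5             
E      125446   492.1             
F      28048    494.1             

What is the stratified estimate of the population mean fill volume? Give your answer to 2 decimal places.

N = 522283; weights Wₕ = Nₕ/N = (0.2403, 0.1756, 0.2134, 0.0768, 0.2402, 0.0537).
x̄_st = Σ Wₕ·x̄ₕ = 0.2403·497.9 + 0.1756·492.8 + 0.2134·497.5 + 0.0768·505.5 + 0.2402·492.1 + 0.0537·494.1 ≈ 495.9061...
→ 495.91.

495.91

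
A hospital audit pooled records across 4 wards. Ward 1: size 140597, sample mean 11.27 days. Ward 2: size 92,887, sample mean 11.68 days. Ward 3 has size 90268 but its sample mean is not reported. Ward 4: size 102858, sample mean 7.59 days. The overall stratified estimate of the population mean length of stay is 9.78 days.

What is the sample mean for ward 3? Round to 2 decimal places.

8.00

Σ Nₕx̄ₕ = N·μ, so 90268·x̄_3 = 426610·9.78 − (140597·11.27 + 92887·11.68 + 102858·7.59).
= 4172245.8 − 3450140.57 = 722105.23.
x̄_3 = 722105.23 / 90268 = 7.9996... → 8.00.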